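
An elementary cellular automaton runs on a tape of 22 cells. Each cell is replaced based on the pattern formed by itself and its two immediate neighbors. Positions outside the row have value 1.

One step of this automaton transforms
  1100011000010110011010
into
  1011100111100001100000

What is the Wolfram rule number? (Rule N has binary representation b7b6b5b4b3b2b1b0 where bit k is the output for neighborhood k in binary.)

147

position 0: 111 → 1  (bit 7 = 1)
position 1: 110 → 0  (bit 6 = 0)
position 12: 101 → 0  (bit 5 = 0)
position 2: 100 → 1  (bit 4 = 1)
position 5: 011 → 0  (bit 3 = 0)
position 11: 010 → 0  (bit 2 = 0)
position 4: 001 → 1  (bit 1 = 1)
position 3: 000 → 1  (bit 0 = 1)
bits b7..b0 = 10010011 = 147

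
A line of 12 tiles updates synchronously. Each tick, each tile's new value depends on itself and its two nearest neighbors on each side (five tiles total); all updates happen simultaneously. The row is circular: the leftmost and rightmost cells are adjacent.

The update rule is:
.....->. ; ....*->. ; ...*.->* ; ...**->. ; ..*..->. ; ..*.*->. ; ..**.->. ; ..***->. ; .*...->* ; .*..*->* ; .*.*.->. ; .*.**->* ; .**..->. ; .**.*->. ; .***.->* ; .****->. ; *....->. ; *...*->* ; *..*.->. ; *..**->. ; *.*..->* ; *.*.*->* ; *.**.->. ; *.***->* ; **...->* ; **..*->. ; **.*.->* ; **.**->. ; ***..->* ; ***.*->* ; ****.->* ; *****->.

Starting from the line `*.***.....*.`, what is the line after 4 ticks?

*.........**

******...*..
....*****.*.
.......*****
*.........**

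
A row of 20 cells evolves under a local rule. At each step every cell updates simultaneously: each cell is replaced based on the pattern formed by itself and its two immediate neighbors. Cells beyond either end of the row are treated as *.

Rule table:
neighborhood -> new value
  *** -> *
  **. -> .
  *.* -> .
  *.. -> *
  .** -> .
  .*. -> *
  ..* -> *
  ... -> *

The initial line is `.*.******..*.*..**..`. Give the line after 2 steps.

.*..****.***.***..**
.***.**...*...*.**.*

.***.**...*...*.**.*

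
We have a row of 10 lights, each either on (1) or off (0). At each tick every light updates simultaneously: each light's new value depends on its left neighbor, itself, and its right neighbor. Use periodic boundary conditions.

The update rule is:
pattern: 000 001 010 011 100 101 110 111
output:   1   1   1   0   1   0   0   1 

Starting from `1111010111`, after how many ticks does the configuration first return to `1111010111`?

4

1110010011
1101111101
1000111000
1111010111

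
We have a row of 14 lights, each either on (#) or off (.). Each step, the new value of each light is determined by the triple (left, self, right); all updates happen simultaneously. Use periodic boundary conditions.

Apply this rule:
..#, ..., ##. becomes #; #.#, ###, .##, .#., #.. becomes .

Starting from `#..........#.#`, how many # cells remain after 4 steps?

3

#.#########...
..........#.##
.#########...#
.........#.##.
count of #: 3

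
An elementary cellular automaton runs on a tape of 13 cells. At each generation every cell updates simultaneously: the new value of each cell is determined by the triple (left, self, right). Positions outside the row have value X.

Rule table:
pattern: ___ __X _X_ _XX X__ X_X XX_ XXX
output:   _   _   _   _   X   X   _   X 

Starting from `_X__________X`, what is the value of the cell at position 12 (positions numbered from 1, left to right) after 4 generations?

_

generation 1: X_X__________
generation 2: _X_X_________
generation 3: X_X_X________
generation 4: _X_X_X_______
position 12 holds _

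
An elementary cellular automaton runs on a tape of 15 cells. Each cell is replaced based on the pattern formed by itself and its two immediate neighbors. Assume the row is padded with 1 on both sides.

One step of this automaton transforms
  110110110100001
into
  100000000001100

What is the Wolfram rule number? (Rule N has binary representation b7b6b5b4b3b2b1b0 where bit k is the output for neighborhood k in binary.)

position 0: 111 → 1  (bit 7 = 1)
position 1: 110 → 0  (bit 6 = 0)
position 2: 101 → 0  (bit 5 = 0)
position 10: 100 → 0  (bit 4 = 0)
position 3: 011 → 0  (bit 3 = 0)
position 9: 010 → 0  (bit 2 = 0)
position 13: 001 → 0  (bit 1 = 0)
position 11: 000 → 1  (bit 0 = 1)
bits b7..b0 = 10000001 = 129

129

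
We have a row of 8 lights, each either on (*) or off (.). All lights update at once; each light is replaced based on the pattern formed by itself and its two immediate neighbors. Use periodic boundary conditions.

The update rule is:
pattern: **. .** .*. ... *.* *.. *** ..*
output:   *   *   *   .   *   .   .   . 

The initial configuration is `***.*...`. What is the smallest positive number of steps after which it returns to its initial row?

*.***...
***.*...

2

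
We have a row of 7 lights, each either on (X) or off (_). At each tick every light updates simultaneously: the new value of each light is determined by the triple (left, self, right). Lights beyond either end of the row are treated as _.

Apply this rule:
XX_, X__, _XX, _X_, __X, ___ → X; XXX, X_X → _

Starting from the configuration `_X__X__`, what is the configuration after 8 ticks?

X_____X

XXXXXXX
X_____X
XXXXXXX  (repeats tick 1; period 2)
tick 8: X_____X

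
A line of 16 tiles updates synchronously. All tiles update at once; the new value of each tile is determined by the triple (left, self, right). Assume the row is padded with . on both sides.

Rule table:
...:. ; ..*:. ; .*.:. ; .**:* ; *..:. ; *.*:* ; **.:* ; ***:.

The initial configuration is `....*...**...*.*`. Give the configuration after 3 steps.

........**......

........**....*.
........**......
........**......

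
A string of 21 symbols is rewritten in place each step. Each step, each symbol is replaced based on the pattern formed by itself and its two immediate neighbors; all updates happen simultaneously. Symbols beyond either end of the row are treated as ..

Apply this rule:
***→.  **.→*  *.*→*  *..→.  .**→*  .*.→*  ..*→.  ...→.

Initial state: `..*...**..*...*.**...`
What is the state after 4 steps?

..*...**..*...*..*...

..*...**..*...****...
..*...**..*...*..*...
..*...**..*...*..*...  (fixed point — unchanged through step 4)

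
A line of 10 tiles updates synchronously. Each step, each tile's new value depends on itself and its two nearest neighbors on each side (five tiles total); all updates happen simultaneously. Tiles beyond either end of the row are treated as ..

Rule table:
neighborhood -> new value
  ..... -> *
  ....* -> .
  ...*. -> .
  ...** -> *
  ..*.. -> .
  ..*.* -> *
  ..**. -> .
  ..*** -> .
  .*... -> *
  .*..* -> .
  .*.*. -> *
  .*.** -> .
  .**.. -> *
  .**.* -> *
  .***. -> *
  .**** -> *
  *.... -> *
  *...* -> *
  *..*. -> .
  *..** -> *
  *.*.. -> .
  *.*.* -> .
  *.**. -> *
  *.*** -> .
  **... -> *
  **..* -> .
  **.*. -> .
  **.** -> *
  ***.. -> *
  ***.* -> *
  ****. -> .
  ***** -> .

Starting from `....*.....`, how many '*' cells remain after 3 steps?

3

**...*****
.****.*..*
*.*.*.....
count of *: 3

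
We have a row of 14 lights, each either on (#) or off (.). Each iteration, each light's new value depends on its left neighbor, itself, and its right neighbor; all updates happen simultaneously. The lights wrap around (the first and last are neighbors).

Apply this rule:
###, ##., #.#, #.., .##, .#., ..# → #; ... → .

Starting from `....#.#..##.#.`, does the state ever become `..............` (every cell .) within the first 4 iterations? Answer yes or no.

no

...###########
#.############
##############
##############
iteration 4 is ##############, still not uniform .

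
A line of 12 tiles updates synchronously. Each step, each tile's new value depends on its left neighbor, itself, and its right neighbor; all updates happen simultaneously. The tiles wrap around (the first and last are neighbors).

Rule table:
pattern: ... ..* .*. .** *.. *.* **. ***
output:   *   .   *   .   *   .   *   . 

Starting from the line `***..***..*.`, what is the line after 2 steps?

..**...**.*.
*..***..*.**

*..***..*.**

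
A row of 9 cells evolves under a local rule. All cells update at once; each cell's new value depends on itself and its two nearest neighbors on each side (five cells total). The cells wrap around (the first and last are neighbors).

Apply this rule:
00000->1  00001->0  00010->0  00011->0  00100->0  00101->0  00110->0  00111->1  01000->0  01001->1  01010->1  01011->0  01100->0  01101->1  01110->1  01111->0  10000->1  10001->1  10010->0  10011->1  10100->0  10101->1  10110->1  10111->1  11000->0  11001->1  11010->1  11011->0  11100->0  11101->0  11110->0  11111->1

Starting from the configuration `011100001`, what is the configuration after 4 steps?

001000010

011001000
000100010
100001000
001000010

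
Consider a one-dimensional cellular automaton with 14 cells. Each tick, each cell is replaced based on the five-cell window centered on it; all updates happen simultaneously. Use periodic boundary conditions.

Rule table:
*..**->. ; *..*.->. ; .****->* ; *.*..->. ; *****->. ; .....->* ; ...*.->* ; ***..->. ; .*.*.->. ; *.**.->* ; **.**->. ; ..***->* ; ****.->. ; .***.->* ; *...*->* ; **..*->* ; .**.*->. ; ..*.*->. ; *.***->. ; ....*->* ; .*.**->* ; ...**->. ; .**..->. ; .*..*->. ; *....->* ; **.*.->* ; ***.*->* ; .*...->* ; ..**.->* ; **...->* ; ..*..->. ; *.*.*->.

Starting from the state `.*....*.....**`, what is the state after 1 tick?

*.****.****.*.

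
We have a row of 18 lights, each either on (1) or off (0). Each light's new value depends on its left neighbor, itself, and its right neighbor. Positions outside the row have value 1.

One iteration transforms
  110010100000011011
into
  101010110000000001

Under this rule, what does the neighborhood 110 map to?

0

At position 1 the neighborhood is 110; the next row has 0 there.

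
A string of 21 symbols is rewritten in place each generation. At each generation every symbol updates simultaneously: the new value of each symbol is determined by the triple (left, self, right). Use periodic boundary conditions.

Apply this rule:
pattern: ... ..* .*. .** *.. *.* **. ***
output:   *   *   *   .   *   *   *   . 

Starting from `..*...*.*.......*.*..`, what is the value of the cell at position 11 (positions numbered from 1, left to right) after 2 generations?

.

*********************
.....................
position 11 holds .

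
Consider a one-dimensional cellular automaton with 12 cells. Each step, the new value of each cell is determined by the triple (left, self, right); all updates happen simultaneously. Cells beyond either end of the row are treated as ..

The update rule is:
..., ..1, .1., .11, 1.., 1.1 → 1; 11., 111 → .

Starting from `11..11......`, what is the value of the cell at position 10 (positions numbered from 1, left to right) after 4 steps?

1.111.111111
111..11.....
1..111.11111
1111..11....
position 10 holds .

.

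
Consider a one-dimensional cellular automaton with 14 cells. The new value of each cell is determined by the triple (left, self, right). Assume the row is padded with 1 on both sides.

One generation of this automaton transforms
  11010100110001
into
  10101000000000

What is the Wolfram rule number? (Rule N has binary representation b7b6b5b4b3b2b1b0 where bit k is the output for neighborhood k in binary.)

160

position 0: 111 → 1  (bit 7 = 1)
position 1: 110 → 0  (bit 6 = 0)
position 2: 101 → 1  (bit 5 = 1)
position 6: 100 → 0  (bit 4 = 0)
position 8: 011 → 0  (bit 3 = 0)
position 3: 010 → 0  (bit 2 = 0)
position 7: 001 → 0  (bit 1 = 0)
position 11: 000 → 0  (bit 0 = 0)
bits b7..b0 = 10100000 = 160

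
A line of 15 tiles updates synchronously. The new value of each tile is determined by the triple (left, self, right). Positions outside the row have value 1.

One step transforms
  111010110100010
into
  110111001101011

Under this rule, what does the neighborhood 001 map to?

0

At position 12 the neighborhood is 001; the next row has 0 there.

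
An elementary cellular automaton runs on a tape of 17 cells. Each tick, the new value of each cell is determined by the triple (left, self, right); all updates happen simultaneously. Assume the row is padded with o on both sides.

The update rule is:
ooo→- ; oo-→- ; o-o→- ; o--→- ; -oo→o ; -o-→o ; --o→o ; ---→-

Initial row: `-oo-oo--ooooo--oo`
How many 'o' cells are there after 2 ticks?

-o--o--oo-----oo-
-o-oo-oo-----oo--
count of o: 7

7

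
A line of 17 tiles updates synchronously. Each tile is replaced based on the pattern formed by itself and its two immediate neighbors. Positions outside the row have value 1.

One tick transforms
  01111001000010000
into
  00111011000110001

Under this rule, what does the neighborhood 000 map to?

0

At position 9 the neighborhood is 000; the next row has 0 there.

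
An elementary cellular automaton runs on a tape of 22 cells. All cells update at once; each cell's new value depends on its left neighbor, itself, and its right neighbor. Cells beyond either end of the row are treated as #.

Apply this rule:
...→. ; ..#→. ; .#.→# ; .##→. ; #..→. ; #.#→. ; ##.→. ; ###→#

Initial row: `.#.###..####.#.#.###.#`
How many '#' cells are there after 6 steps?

5

.#..#....##..#.#..#...
.#..#........#.#..#...
.#..#........#.#..#...  (fixed point — unchanged through step 6)
count of #: 5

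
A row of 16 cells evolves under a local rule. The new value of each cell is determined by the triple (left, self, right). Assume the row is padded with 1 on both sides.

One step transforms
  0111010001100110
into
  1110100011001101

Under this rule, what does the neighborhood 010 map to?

0

At position 5 the neighborhood is 010; the next row has 0 there.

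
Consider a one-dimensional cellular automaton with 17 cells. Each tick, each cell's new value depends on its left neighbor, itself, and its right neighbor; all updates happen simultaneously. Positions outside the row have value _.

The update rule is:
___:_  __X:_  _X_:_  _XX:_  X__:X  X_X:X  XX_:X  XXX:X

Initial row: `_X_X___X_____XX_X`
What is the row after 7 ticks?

__X_X___X_____XX_
___X_X___X_____XX
____X_X___X_____X
_____X_X___X_____
______X_X___X____
_______X_X___X___
________X_X___X__

________X_X___X__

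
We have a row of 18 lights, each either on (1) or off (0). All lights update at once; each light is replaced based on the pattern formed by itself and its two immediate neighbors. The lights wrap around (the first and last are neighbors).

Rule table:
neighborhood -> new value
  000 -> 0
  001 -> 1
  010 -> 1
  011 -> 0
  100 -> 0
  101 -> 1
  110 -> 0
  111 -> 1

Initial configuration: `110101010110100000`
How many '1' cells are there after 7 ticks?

001111111001100001
010111110010000011
111011100110000100
010101001000001101
111111011000010011
111110100000110101
111101100001001110
count of 1: 10

10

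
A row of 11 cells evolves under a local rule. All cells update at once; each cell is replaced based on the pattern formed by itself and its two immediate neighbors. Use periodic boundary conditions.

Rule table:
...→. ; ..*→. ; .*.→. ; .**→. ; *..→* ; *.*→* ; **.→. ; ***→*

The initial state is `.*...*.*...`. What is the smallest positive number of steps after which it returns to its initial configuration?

11

..*...*.*..
...*...*.*.
....*...*.*
*....*...*.
.*....*...*
*.*....*...
.*.*....*..
..*.*....*.
...*.*....*
*...*.*....
.*...*.*...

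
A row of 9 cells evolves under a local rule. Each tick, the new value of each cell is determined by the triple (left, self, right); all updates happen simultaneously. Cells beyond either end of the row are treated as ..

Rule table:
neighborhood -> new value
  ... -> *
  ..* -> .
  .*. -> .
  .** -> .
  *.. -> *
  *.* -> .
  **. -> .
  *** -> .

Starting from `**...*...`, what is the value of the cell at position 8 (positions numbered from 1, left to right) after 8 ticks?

..**..***
*...*....
.**..****
...*.....
**..*****
..*......
*..******
.*.......
position 8 holds .

.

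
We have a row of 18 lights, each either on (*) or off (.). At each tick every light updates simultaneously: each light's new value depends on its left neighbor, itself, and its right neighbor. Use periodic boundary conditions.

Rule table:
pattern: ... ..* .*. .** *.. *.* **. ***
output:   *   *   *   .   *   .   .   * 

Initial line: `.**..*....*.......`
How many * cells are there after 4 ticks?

16

*..***************
.**.**************
.....************.
*****.**********.*
count of *: 16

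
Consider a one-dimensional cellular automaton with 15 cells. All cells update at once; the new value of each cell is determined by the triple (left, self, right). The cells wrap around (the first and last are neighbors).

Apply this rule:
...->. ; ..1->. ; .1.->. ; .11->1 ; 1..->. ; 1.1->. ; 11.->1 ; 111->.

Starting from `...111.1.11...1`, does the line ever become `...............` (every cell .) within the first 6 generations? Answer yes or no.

...1.1...11....
.........11....
.........11....  (fixed point — unchanged through generation 6)
generation 6 is .........11...., still not uniform .

no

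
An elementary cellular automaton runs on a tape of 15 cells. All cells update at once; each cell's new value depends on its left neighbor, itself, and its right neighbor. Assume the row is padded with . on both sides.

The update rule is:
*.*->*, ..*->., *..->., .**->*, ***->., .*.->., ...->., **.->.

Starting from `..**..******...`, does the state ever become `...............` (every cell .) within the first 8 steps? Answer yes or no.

yes

..*...*........
...............
all cells are . at step 2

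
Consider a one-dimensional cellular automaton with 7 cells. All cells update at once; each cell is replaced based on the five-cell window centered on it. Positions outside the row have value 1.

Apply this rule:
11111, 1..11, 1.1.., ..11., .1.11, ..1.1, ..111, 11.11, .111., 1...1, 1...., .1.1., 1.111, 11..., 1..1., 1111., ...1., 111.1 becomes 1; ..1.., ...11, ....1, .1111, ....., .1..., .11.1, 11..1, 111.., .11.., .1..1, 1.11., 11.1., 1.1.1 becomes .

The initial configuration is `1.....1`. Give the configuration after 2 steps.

1..11.1

.11...1
1..11.1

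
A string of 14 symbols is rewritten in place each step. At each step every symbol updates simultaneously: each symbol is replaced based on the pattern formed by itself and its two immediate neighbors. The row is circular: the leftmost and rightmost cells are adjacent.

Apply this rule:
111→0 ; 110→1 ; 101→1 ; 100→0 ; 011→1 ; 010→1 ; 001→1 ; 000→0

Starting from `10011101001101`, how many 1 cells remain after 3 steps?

10110111011111
11111101110000
10000111010001
count of 1: 6

6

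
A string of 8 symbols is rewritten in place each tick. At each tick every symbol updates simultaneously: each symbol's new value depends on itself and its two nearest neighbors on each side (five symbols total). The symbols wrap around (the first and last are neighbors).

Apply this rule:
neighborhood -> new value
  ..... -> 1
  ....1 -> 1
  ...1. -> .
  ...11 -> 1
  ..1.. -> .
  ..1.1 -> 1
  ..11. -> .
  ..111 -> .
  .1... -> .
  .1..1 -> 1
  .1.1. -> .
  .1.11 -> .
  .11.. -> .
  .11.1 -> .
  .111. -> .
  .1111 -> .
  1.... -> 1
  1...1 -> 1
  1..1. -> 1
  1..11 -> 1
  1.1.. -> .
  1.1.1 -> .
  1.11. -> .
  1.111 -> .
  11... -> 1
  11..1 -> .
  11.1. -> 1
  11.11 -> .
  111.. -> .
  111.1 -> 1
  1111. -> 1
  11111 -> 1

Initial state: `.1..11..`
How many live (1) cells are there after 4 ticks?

..11..11
.1...1..
...1...1
.1...1..
count of 1: 2

2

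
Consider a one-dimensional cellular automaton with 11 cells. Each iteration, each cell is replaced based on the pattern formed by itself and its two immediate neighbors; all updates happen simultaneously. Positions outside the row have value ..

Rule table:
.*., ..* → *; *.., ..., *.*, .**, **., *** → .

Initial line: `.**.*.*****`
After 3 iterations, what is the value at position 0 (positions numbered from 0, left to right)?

*

*...*......
*..**......
*.*........
position 0 holds *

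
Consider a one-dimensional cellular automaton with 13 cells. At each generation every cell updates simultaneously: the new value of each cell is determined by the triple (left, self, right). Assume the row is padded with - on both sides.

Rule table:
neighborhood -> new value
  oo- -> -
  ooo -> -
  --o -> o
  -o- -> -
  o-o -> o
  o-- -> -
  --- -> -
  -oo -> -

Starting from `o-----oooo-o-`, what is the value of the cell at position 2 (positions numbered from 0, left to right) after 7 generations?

-----o----o--
----o----o---
---o----o----
--o----o-----
-o----o------
o----o-------
----o--------
position 2 holds -

-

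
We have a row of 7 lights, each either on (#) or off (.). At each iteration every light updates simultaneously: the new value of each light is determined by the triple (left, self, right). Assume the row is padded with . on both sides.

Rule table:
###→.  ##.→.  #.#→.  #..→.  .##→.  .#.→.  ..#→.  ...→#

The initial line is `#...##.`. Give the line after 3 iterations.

..#....
#...###
..#....

..#....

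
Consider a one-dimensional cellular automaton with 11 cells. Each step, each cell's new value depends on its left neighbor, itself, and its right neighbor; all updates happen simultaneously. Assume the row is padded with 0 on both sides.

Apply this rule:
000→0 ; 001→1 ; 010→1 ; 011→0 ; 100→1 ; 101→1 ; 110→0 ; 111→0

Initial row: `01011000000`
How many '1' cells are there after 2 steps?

4

11100100000
00011110000
count of 1: 4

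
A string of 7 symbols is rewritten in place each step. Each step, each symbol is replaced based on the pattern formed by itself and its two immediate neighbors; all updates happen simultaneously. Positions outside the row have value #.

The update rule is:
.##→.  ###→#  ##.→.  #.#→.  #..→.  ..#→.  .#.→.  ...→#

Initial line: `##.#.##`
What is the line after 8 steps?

#.....#
..###..
...#...
.#...#.
...#...  (repeats step 3; period 2)
step 8: .#...#.

.#...#.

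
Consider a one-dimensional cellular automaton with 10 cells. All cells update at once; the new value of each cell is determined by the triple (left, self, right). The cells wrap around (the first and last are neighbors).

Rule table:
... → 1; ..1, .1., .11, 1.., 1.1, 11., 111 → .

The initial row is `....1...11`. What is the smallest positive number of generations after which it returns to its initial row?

2

generation 1: .11...1...
generation 2: ....1...11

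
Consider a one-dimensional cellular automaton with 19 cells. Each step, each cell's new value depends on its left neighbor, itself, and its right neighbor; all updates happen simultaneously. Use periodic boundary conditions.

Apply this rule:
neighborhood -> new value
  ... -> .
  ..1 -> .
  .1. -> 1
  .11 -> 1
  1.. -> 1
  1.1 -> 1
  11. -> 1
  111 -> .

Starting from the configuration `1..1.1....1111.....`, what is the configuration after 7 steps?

...111111.....11.11

11.1111...1..11....
1111..11..11.111...
1..11.111.1111.11..
11.1111.111..11111.
1111..111.11.1...11
...11.1.1111111..1.
...111111.....11.11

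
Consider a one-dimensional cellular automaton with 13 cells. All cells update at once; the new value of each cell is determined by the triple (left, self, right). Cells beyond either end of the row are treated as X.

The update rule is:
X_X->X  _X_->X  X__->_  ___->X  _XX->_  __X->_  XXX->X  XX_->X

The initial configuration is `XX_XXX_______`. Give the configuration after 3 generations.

XXXXX_XX_XXXX

generation 1: XXX_XX_XXXXX_
generation 2: XXXX_XX_XXXXX
generation 3: XXXXX_XX_XXXX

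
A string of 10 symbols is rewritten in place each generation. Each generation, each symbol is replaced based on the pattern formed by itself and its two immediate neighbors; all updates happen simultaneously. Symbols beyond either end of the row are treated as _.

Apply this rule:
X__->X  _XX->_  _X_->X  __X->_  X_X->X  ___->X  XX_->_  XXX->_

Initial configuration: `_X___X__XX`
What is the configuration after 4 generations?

_XXX_XX___
____X__XXX
XXX_XX____
___X__XXXX

___X__XXXX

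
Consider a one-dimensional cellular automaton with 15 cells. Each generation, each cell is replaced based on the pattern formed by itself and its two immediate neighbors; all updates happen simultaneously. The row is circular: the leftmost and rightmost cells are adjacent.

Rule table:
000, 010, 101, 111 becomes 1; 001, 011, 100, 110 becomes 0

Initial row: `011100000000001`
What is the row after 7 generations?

101001111111101
011000111111010
000010011110110
111010001101000
010110100011010
011001101000110
000000011010000

000000011010000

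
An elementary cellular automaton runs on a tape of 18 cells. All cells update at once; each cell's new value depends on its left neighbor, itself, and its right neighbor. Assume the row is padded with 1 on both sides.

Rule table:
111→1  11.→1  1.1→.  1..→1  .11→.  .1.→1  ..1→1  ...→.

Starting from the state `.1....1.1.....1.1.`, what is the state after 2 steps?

.11..11.11...11.1.
..111.1..11.1.1.1.

..111.1..11.1.1.1.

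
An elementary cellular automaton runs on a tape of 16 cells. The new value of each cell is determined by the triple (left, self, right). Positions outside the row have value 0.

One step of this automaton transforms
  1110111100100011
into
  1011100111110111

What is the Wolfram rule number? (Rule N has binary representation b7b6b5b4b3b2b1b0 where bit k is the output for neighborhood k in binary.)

position 1: 111 → 0  (bit 7 = 0)
position 2: 110 → 1  (bit 6 = 1)
position 3: 101 → 1  (bit 5 = 1)
position 8: 100 → 1  (bit 4 = 1)
position 0: 011 → 1  (bit 3 = 1)
position 10: 010 → 1  (bit 2 = 1)
position 9: 001 → 1  (bit 1 = 1)
position 12: 000 → 0  (bit 0 = 0)
bits b7..b0 = 01111110 = 126

126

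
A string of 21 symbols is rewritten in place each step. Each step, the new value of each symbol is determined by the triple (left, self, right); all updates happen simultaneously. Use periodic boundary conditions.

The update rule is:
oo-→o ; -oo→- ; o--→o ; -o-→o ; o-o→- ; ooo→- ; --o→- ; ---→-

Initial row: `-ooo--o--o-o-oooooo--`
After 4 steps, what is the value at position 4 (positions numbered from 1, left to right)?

step 1: ---oo-oo-o-o------oo-
step 2: ----o--o-o-oo------oo
step 3: o---oo-o-o--oo------o
step 4: oo---o-o-oo--oo------
position 4 holds -

-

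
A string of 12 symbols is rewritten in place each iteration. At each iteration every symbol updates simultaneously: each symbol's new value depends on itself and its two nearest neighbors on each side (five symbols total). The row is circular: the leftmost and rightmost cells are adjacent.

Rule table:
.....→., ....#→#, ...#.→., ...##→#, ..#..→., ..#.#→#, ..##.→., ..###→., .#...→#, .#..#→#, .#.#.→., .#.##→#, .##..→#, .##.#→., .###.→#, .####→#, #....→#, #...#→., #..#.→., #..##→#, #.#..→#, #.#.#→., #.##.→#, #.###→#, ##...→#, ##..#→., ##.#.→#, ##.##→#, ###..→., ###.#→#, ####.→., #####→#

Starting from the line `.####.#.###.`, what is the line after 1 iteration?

#.#.##.###..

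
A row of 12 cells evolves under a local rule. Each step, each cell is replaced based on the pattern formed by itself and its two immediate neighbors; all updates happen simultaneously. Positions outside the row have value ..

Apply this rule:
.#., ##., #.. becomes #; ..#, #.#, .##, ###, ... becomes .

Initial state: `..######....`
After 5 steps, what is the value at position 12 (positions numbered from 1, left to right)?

.......##...
........##..
.........##.
..........##
...........#
position 12 holds #

#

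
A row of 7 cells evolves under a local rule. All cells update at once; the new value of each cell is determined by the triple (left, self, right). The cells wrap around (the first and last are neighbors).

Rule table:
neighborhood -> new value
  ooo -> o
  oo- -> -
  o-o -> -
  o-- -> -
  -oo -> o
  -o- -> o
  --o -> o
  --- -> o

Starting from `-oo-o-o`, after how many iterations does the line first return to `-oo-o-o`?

14

-o--o-o
-o-oo-o
-o-o--o
-o-o-oo
-o-o-o-
oo-o-o-
o--o-o-
o-oo-o-
o-o--o-
o-o-oo-
o-o-o--
o-o-o-o
--o-o-o
-oo-o-o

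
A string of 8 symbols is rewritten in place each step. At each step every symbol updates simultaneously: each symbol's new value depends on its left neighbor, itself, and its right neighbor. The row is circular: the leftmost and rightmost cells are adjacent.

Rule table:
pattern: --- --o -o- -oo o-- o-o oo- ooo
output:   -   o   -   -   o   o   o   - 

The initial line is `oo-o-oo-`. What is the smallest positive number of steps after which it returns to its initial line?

step 1: -oo-o-oo
step 2: o-oo-o-o
step 3: oo-oo-o-
step 4: -oo-oo-o
step 5: o-oo-oo-
step 6: -o-oo-oo
step 7: o-o-oo-o
step 8: oo-o-oo-

8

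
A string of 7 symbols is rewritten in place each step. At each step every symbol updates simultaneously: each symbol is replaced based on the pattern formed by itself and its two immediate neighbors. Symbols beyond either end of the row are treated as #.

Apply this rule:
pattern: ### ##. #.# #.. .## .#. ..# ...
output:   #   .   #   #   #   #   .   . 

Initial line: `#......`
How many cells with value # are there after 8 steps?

.#.....
###....
##.#...
#.###..
.###.#.
###.###
##.####
#.#####
count of #: 6

6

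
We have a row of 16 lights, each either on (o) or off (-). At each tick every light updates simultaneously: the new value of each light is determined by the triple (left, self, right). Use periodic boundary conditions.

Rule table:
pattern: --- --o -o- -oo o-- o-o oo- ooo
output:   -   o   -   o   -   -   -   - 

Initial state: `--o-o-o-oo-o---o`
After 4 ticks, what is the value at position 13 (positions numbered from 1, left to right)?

-

tick 1: -o------o-----o-
tick 2: o------o-----o--
tick 3: ------o-----o--o
tick 4: -----o-----o--o-
position 13 holds -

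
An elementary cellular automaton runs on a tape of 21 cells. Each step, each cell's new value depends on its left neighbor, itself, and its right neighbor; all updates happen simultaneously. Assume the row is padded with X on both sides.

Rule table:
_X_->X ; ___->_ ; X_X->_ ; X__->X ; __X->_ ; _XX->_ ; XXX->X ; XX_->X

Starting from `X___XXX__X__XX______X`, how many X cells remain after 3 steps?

10

XX___XXX_XX__XX______
XXX___XX__XX__XX_____
XXXX___XX__XX__XX____
count of X: 10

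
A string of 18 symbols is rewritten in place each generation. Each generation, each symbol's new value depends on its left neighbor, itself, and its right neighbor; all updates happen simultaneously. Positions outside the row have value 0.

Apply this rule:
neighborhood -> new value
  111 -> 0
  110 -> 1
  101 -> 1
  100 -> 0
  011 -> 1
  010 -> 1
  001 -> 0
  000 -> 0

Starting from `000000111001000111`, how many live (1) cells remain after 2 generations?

generation 1: 000000101001000101
generation 2: 000000111001000111
count of 1: 7

7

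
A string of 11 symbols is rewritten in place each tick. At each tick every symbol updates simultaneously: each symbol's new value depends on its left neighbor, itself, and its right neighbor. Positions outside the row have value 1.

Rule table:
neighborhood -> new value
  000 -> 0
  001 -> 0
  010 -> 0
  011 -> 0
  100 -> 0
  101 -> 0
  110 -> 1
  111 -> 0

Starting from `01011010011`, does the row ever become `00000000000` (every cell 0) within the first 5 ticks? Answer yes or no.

yes

00001000000
00000000000
all cells are 0 at tick 2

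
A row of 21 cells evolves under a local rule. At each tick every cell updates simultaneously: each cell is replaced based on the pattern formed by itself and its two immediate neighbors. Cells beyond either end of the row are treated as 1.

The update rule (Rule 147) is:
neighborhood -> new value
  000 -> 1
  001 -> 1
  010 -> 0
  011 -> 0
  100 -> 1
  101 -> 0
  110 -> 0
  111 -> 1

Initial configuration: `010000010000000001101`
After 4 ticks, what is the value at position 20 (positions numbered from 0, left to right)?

tick 1: 001111101111111110000
tick 2: 110111000111111101111
tick 3: 100010111011111000111
tick 4: 011100010001110111011
position 20 holds 1

1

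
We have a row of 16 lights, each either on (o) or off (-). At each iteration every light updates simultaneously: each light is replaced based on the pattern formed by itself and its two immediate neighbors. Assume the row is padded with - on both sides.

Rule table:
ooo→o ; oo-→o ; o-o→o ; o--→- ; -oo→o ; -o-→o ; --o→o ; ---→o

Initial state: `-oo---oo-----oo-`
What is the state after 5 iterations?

ooo-oooo-oooooo-
ooooooooooooooo-
ooooooooooooooo-  (fixed point — unchanged through iteration 5)

ooooooooooooooo-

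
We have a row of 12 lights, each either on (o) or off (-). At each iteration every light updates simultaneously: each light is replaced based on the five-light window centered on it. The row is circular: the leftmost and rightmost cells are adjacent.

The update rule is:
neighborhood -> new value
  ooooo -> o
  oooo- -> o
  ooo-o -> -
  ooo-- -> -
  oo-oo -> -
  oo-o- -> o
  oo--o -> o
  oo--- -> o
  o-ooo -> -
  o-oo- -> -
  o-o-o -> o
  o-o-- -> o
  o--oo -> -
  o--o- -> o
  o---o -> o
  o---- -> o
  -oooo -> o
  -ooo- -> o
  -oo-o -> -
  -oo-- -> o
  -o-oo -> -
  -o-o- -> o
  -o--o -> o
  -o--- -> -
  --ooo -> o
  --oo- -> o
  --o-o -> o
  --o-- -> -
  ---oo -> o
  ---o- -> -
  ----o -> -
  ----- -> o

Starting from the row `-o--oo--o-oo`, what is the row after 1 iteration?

ooo-ooooo---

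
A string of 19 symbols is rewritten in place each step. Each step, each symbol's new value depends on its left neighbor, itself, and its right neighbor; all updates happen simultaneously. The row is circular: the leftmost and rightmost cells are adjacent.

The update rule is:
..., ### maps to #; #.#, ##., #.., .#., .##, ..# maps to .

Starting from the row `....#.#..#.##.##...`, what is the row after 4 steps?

step 1: ###..............##
step 2: ##..############..#
step 3: #....##########....
step 4: ..##..########..##.

..##..########..##.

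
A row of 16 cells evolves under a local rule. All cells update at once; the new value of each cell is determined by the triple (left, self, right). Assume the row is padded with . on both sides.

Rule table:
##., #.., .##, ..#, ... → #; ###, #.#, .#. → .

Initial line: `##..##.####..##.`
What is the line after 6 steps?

#..#########...#

step 1: ######.#..######
step 2: #....#..###....#
step 3: .####.###.#####.
step 4: ##..#.#.#.#...##
step 5: ####.......#####
step 6: #..#########...#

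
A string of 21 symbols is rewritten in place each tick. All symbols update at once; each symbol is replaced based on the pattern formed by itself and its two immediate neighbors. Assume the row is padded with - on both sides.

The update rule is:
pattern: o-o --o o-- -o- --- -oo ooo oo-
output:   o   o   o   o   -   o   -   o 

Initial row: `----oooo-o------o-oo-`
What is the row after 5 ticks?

---oo--oooo----oooooo
--oooooo--oo--oo----o
-oo----oooooooooo--oo
oooo--oo--------ooooo
o--oooooo------oo---o

o--oooooo------oo---o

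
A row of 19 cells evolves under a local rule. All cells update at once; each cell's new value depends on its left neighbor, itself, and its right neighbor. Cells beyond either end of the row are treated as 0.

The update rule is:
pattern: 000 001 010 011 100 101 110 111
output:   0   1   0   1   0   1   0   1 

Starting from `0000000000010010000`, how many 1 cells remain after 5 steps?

2

step 1: 0000000000100100000
step 2: 0000000001001000000
step 3: 0000000010010000000
step 4: 0000000100100000000
step 5: 0000001001000000000
count of 1: 2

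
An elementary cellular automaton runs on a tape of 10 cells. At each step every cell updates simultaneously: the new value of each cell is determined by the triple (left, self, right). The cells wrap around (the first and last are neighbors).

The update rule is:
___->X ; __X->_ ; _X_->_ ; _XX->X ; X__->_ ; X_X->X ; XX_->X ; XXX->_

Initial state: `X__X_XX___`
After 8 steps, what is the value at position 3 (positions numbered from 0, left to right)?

_

step 1: ____XXX_X_
step 2: XXX_X_XX__
step 3: X_XX_XXX__
step 4: _XXXXX_X__
step 5: _X___XX__X
step 6: X__X_XX___  (repeats step 0; period 6)
step 8: XXX_X_XX__
position 3 holds _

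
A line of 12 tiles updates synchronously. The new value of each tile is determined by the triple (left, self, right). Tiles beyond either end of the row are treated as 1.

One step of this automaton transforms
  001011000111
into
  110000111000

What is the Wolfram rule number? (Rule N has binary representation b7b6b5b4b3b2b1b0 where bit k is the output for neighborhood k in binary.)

19

position 10: 111 → 0  (bit 7 = 0)
position 5: 110 → 0  (bit 6 = 0)
position 3: 101 → 0  (bit 5 = 0)
position 0: 100 → 1  (bit 4 = 1)
position 4: 011 → 0  (bit 3 = 0)
position 2: 010 → 0  (bit 2 = 0)
position 1: 001 → 1  (bit 1 = 1)
position 7: 000 → 1  (bit 0 = 1)
bits b7..b0 = 00010011 = 19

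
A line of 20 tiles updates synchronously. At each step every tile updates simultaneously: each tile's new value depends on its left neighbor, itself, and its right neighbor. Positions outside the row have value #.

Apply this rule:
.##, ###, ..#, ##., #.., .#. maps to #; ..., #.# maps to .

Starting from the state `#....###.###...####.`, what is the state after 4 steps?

step 1: ##..####.####.#####.
step 2: ########.####.#####.
step 3: ########.####.#####.  (fixed point — unchanged through step 4)

########.####.#####.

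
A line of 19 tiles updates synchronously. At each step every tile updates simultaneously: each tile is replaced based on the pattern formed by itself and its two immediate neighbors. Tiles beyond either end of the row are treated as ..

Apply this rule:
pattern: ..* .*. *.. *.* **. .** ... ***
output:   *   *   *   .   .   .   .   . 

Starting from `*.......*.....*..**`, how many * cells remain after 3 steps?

**.....***...****..
..*...*...*.*....*.
.***.***.**.**..***
count of *: 13

13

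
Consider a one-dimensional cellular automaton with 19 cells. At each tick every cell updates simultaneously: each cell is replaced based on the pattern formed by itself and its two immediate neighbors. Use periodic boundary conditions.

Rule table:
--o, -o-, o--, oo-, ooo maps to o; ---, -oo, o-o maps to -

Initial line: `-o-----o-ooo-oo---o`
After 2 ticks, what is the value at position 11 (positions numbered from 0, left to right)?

o

tick 1: -oo---oo--oo--oo-oo
tick 2: --oo-o-ooo-ooo-o--o
position 11 holds o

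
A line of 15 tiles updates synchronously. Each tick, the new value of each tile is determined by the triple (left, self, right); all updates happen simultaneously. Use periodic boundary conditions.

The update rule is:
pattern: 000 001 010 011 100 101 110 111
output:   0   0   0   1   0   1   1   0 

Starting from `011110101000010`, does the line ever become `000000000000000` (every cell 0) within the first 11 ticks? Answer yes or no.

yes

tick 1: 010011010000000
tick 2: 000011100000000
tick 3: 000010100000000
tick 4: 000001000000000
tick 5: 000000000000000
all cells are 0 at tick 5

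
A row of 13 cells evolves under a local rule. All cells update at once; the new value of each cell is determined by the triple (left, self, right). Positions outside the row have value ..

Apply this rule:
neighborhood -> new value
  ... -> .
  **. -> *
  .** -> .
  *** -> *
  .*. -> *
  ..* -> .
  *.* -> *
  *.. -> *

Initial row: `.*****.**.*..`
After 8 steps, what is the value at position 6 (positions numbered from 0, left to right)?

.

step 1: ..*****.****.
step 2: ...*****.****
step 3: ....*****.***
step 4: .....*****.**
step 5: ......*****.*
step 6: .......******
step 7: ........*****
step 8: .........****
position 6 holds .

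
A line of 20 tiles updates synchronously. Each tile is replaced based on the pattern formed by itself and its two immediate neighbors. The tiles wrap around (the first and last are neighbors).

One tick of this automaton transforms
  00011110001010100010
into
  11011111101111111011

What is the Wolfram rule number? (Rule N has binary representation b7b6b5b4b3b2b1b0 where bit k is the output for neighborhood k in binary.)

position 4: 111 → 1  (bit 7 = 1)
position 6: 110 → 1  (bit 6 = 1)
position 11: 101 → 1  (bit 5 = 1)
position 7: 100 → 1  (bit 4 = 1)
position 3: 011 → 1  (bit 3 = 1)
position 10: 010 → 1  (bit 2 = 1)
position 2: 001 → 0  (bit 1 = 0)
position 0: 000 → 1  (bit 0 = 1)
bits b7..b0 = 11111101 = 253

253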